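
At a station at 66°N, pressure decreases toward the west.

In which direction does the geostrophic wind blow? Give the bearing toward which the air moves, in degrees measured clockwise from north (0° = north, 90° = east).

000°

The pressure-gradient force points toward the west (bearing 270°).
Geostrophic balance: in the Northern Hemisphere the Coriolis force deflects motion to the right, so the geostrophic wind blows 90° to the right of the pressure-gradient force (low pressure on the left).
Rotating 270° by 90° clockwise gives 000° — the wind blows toward the north.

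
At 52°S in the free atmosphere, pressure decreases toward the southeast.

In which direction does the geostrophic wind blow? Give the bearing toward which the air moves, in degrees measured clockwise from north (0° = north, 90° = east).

045°

The pressure-gradient force points toward the southeast (bearing 135°).
Geostrophic balance: in the Southern Hemisphere the Coriolis force deflects motion to the left, so the geostrophic wind blows 90° to the left of the pressure-gradient force (low pressure on the right).
Rotating 135° by 90° counterclockwise gives 045° — the wind blows toward the northeast.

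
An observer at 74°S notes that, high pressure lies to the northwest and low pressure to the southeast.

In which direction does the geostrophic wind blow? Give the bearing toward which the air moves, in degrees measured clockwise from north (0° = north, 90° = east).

The pressure-gradient force points toward the southeast (bearing 135°).
Geostrophic balance: in the Southern Hemisphere the Coriolis force deflects motion to the left, so the geostrophic wind blows 90° to the left of the pressure-gradient force (low pressure on the right).
Rotating 135° by 90° counterclockwise gives 045° — the wind blows toward the northeast.

045°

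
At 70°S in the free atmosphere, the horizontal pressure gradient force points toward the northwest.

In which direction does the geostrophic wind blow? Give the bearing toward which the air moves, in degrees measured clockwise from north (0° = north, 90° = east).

The pressure-gradient force points toward the northwest (bearing 315°).
Geostrophic balance: in the Southern Hemisphere the Coriolis force deflects motion to the left, so the geostrophic wind blows 90° to the left of the pressure-gradient force (low pressure on the right).
Rotating 315° by 90° counterclockwise gives 225° — the wind blows toward the southwest.

225°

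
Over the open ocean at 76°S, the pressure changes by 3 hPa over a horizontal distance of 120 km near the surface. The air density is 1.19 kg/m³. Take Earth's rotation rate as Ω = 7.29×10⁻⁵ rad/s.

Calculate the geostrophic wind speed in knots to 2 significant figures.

29 knots

Coriolis parameter at 76°S:
f = 2Ω sin φ = 2 × 7.29×10⁻⁵ × sin 76° = 1.41×10⁻⁴ s⁻¹
Pressure gradient: |∂P/∂n| = 300 Pa / 120000 m = 2.50×10⁻³ Pa/m
Geostrophic balance (pressure-gradient force = Coriolis force):
V_g = (1/(fρ)) |∂P/∂n| = 2.50×10⁻³ / (1.41×10⁻⁴ × 1.19) = 14.9 m/s
Converting: 14.9 m/s × 1.944 = 29 knots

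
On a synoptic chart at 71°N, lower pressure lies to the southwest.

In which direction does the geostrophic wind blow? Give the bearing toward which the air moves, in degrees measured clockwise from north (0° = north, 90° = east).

315°

The pressure-gradient force points toward the southwest (bearing 225°).
Geostrophic balance: in the Northern Hemisphere the Coriolis force deflects motion to the right, so the geostrophic wind blows 90° to the right of the pressure-gradient force (low pressure on the left).
Rotating 225° by 90° clockwise gives 315° — the wind blows toward the northwest.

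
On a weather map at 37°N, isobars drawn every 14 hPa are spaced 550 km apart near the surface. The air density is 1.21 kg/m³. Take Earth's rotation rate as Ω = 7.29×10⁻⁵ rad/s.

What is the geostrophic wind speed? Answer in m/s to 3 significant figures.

24.0 m/s

Coriolis parameter at 37°N:
f = 2Ω sin φ = 2 × 7.29×10⁻⁵ × sin 37° = 8.77×10⁻⁵ s⁻¹
Pressure gradient: |∂P/∂n| = 1400 Pa / 550000 m = 2.55×10⁻³ Pa/m
Geostrophic balance (pressure-gradient force = Coriolis force):
V_g = (1/(fρ)) |∂P/∂n| = 2.55×10⁻³ / (8.77×10⁻⁵ × 1.21) = 24.0 m/s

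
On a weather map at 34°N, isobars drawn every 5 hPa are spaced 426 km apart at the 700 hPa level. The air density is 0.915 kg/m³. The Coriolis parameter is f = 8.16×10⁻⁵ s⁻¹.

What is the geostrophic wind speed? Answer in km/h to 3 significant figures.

56.6 km/h

Pressure gradient: |∂P/∂n| = 500 Pa / 426000 m = 1.17×10⁻³ Pa/m
Geostrophic balance (pressure-gradient force = Coriolis force):
V_g = (1/(fρ)) |∂P/∂n| = 1.17×10⁻³ / (8.16×10⁻⁵ × 0.915) = 15.7 m/s
Converting: 15.7 m/s × 3.6 = 56.6 km/h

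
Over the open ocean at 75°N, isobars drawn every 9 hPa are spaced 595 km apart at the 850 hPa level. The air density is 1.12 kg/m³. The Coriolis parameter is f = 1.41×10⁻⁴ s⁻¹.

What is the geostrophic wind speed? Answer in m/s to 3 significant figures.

9.58 m/s

Pressure gradient: |∂P/∂n| = 900 Pa / 595000 m = 1.51×10⁻³ Pa/m
Geostrophic balance (pressure-gradient force = Coriolis force):
V_g = (1/(fρ)) |∂P/∂n| = 1.51×10⁻³ / (1.41×10⁻⁴ × 1.12) = 9.58 m/s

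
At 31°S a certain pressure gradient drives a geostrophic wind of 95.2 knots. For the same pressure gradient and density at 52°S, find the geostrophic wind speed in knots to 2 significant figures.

62 knots

With the same pressure gradient and density, V_g ∝ 1/f ∝ 1/sin φ.
V₂ = V₁ · sin φ₁ / sin φ₂ = 95.2 × sin 31° / sin 52°
V₂ = 95.2 × 0.5150/0.7880 = 62 knots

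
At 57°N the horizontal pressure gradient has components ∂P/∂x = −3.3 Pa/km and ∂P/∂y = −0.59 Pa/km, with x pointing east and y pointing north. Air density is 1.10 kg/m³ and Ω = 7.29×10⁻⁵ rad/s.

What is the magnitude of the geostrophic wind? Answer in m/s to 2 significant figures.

25 m/s

Coriolis parameter at 57°N:
f = 2Ω sin φ = 2 × 7.29×10⁻⁵ × sin 57° = 1.22×10⁻⁴ s⁻¹
Component geostrophic relations (x east, y north):
u_g = −(1/(fρ)) ∂P/∂y,  v_g = (1/(fρ)) ∂P/∂x
u_g = −(−0.59×10⁻³)/(1.22×10⁻⁴ × 1.10) = 4.39 m/s;  v_g = (−3.3×10⁻³)/(1.22×10⁻⁴ × 1.10) = −24.5 m/s
|V_g| = √(u_g² + v_g²) = 24.9 m/s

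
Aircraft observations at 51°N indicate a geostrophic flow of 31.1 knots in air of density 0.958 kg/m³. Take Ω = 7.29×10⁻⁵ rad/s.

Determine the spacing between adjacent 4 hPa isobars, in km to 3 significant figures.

230 km

Coriolis parameter at 51°N:
f = 2Ω sin φ = 2 × 7.29×10⁻⁵ × sin 51° = 1.13×10⁻⁴ s⁻¹
Wind speed in SI: 31.1 knots = 16.0 m/s
Geostrophic balance rearranged: |∂P/∂n| = f ρ V_g
|∂P/∂n| = 1.13×10⁻⁴ × 0.958 × 16.0 = 1.74×10⁻³ Pa/m
Isobar spacing: Δn = ΔP/|∂P/∂n| = 400 Pa / 1.74×10⁻³ Pa/m = 230322 m ≈ 230 km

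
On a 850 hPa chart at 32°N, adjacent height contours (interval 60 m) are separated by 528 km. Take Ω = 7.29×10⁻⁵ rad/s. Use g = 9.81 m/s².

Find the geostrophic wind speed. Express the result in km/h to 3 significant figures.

51.9 km/h

Coriolis parameter at 32°N:
f = 2Ω sin φ = 2 × 7.29×10⁻⁵ × sin 32° = 7.73×10⁻⁵ s⁻¹
Height gradient: |∂Z/∂n| = 60 m / 528000 m = 1.14×10⁻⁴
On a pressure surface, geostrophic balance gives V_g = (g/f)|∂Z/∂n|:
V_g = 9.81 × 1.14×10⁻⁴ / 7.73×10⁻⁵ = 14.4 m/s
Converting: 14.4 m/s × 3.6 = 51.9 km/h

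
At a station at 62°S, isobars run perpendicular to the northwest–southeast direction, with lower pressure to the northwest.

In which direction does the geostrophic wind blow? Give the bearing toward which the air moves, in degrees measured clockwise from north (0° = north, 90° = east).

The pressure-gradient force points toward the northwest (bearing 315°).
Geostrophic balance: in the Southern Hemisphere the Coriolis force deflects motion to the left, so the geostrophic wind blows 90° to the left of the pressure-gradient force (low pressure on the right).
Rotating 315° by 90° counterclockwise gives 225° — the wind blows toward the southwest.

225°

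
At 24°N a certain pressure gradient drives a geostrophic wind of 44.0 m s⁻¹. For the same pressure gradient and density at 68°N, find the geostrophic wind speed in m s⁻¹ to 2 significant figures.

19 m s⁻¹

With the same pressure gradient and density, V_g ∝ 1/f ∝ 1/sin φ.
V₂ = V₁ · sin φ₁ / sin φ₂ = 44.0 × sin 24° / sin 68°
V₂ = 44.0 × 0.4067/0.9272 = 19 m s⁻¹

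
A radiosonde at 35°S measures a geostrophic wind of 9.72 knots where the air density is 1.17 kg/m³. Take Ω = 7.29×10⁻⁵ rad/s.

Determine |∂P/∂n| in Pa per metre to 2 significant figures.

4.9×10⁻⁴ Pa/m

Coriolis parameter at 35°S:
f = 2Ω sin φ = 2 × 7.29×10⁻⁵ × sin 35° = 8.36×10⁻⁵ s⁻¹
Wind speed in SI: 9.72 knots = 5.00 m/s
Geostrophic balance rearranged: |∂P/∂n| = f ρ V_g
|∂P/∂n| = 8.36×10⁻⁵ × 1.17 × 5.00 = 4.89×10⁻⁴ Pa/m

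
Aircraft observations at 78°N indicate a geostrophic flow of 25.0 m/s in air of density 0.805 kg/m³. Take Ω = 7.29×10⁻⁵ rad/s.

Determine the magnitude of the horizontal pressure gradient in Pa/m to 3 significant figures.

2.87×10⁻³ Pa/m

Coriolis parameter at 78°N:
f = 2Ω sin φ = 2 × 7.29×10⁻⁵ × sin 78° = 1.43×10⁻⁴ s⁻¹
Geostrophic balance rearranged: |∂P/∂n| = f ρ V_g
|∂P/∂n| = 1.43×10⁻⁴ × 0.805 × 25.0 = 2.87×10⁻³ Pa/m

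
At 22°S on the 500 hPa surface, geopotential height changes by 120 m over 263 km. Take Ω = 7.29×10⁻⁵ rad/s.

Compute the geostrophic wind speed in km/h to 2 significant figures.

300 km/h

Coriolis parameter at 22°S:
f = 2Ω sin φ = 2 × 7.29×10⁻⁵ × sin 22° = 5.46×10⁻⁵ s⁻¹
Height gradient: |∂Z/∂n| = 120 m / 263000 m = 4.56×10⁻⁴
On a pressure surface, geostrophic balance gives V_g = (g/f)|∂Z/∂n|:
V_g = 9.81 × 4.56×10⁻⁴ / 5.46×10⁻⁵ = 82.0 m/s
Converting: 82.0 m/s × 3.6 = 300 km/h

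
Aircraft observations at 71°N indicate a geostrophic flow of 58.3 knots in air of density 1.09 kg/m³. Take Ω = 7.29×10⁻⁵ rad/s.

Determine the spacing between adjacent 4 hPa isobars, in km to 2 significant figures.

Coriolis parameter at 71°N:
f = 2Ω sin φ = 2 × 7.29×10⁻⁵ × sin 71° = 1.38×10⁻⁴ s⁻¹
Wind speed in SI: 58.3 knots = 30.0 m/s
Geostrophic balance rearranged: |∂P/∂n| = f ρ V_g
|∂P/∂n| = 1.38×10⁻⁴ × 1.09 × 30.0 = 4.51×10⁻³ Pa/m
Isobar spacing: Δn = ΔP/|∂P/∂n| = 400 Pa / 4.51×10⁻³ Pa/m = 88756 m ≈ 89 km

89 km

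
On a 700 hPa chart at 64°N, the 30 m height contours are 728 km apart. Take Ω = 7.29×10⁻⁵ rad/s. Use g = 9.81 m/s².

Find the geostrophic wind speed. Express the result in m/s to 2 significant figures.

Coriolis parameter at 64°N:
f = 2Ω sin φ = 2 × 7.29×10⁻⁵ × sin 64° = 1.31×10⁻⁴ s⁻¹
Height gradient: |∂Z/∂n| = 30 m / 728000 m = 4.12×10⁻⁵
On a pressure surface, geostrophic balance gives V_g = (g/f)|∂Z/∂n|:
V_g = 9.81 × 4.12×10⁻⁵ / 1.31×10⁻⁴ = 3.08 m/s

3.1 m/s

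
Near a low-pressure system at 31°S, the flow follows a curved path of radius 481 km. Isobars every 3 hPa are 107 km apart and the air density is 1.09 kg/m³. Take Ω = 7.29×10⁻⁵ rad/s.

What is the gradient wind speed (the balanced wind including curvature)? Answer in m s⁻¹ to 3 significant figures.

21.5 m s⁻¹

Coriolis parameter at 31°S:
f = 2Ω sin φ = 2 × 7.29×10⁻⁵ × sin 31° = 7.51×10⁻⁵ s⁻¹
Pressure gradient: |∂P/∂n| = 300 Pa / 107000 m = 2.80×10⁻³ Pa/m
Geostrophic speed: V_g = |∂P/∂n|/(fρ) = 2.80×10⁻³/(7.51×10⁻⁵ × 1.09) = 34.3 m/s
Around a low, centrifugal force acts outward with Coriolis, so pressure-gradient force balances both:
(1/ρ)|∂P/∂n| = fV + V²/R  →  V² + fR·V − fR·V_g = 0
With fR = 7.51×10⁻⁵ × 481×10³ m = 36.1 m/s:
V = [−fR + √((fR)² + 4 fR V_g)]/2 = [−36.1 + √(36.1² + 4×36.1×34.3)]/2 = 21.5 m/s
Subgeostrophic (V < V_g = 34.3 m/s), as expected around a low.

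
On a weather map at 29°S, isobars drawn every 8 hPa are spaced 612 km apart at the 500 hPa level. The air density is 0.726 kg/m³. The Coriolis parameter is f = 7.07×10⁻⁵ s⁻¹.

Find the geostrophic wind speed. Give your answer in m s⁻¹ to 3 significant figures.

25.5 m s⁻¹

Pressure gradient: |∂P/∂n| = 800 Pa / 612000 m = 1.31×10⁻³ Pa/m
Geostrophic balance (pressure-gradient force = Coriolis force):
V_g = (1/(fρ)) |∂P/∂n| = 1.31×10⁻³ / (7.07×10⁻⁵ × 0.726) = 25.5 m/s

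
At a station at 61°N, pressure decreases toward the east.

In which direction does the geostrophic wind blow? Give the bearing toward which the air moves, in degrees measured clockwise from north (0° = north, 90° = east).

The pressure-gradient force points toward the east (bearing 090°).
Geostrophic balance: in the Northern Hemisphere the Coriolis force deflects motion to the right, so the geostrophic wind blows 90° to the right of the pressure-gradient force (low pressure on the left).
Rotating 090° by 90° clockwise gives 180° — the wind blows toward the south.

180°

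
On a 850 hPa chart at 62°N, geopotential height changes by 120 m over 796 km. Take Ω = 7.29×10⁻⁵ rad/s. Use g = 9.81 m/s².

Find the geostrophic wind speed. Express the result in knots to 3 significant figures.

Coriolis parameter at 62°N:
f = 2Ω sin φ = 2 × 7.29×10⁻⁵ × sin 62° = 1.29×10⁻⁴ s⁻¹
Height gradient: |∂Z/∂n| = 120 m / 796000 m = 1.51×10⁻⁴
On a pressure surface, geostrophic balance gives V_g = (g/f)|∂Z/∂n|:
V_g = 9.81 × 1.51×10⁻⁴ / 1.29×10⁻⁴ = 11.5 m/s
Converting: 11.5 m/s × 1.944 = 22.3 knots

22.3 knots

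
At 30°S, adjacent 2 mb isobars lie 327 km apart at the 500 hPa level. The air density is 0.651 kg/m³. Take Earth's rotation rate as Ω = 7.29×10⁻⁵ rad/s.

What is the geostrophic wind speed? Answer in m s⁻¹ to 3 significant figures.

Coriolis parameter at 30°S:
f = 2Ω sin φ = 2 × 7.29×10⁻⁵ × sin 30° = 7.29×10⁻⁵ s⁻¹
Pressure gradient: |∂P/∂n| = 200 Pa / 327000 m = 6.12×10⁻⁴ Pa/m
Geostrophic balance (pressure-gradient force = Coriolis force):
V_g = (1/(fρ)) |∂P/∂n| = 6.12×10⁻⁴ / (7.29×10⁻⁵ × 0.651) = 12.9 m/s

12.9 m s⁻¹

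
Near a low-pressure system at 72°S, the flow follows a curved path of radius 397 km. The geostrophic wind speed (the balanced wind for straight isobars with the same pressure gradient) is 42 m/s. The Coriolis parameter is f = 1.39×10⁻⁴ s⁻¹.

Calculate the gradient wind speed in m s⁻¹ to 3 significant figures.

27.9 m s⁻¹

Around a low, centrifugal force acts outward with Coriolis, so pressure-gradient force balances both:
(1/ρ)|∂P/∂n| = fV + V²/R  →  V² + fR·V − fR·V_g = 0
With fR = 1.39×10⁻⁴ × 397×10³ m = 55.2 m/s:
V = [−fR + √((fR)² + 4 fR V_g)]/2 = [−55.2 + √(55.2² + 4×55.2×42)]/2 = 27.9 m/s
Subgeostrophic (V < V_g = 42 m/s), as expected around a low.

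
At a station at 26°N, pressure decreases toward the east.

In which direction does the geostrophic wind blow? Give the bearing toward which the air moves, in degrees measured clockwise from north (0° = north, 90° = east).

The pressure-gradient force points toward the east (bearing 090°).
Geostrophic balance: in the Northern Hemisphere the Coriolis force deflects motion to the right, so the geostrophic wind blows 90° to the right of the pressure-gradient force (low pressure on the left).
Rotating 090° by 90° clockwise gives 180° — the wind blows toward the south.

180°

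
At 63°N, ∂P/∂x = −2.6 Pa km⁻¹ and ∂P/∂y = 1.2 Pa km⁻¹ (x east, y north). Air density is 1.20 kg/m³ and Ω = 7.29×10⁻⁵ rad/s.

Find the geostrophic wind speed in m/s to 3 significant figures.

18.4 m/s

Coriolis parameter at 63°N:
f = 2Ω sin φ = 2 × 7.29×10⁻⁵ × sin 63° = 1.30×10⁻⁴ s⁻¹
Component geostrophic relations (x east, y north):
u_g = −(1/(fρ)) ∂P/∂y,  v_g = (1/(fρ)) ∂P/∂x
u_g = −(1.2×10⁻³)/(1.30×10⁻⁴ × 1.20) = −7.70 m/s;  v_g = (−2.6×10⁻³)/(1.30×10⁻⁴ × 1.20) = −16.7 m/s
|V_g| = √(u_g² + v_g²) = 18.4 m/s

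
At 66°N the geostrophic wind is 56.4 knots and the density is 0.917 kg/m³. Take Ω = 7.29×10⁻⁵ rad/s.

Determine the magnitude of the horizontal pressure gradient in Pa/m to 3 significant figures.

3.54×10⁻³ Pa/m

Coriolis parameter at 66°N:
f = 2Ω sin φ = 2 × 7.29×10⁻⁵ × sin 66° = 1.33×10⁻⁴ s⁻¹
Wind speed in SI: 56.4 knots = 29.0 m/s
Geostrophic balance rearranged: |∂P/∂n| = f ρ V_g
|∂P/∂n| = 1.33×10⁻⁴ × 0.917 × 29.0 = 3.54×10⁻³ Pa/m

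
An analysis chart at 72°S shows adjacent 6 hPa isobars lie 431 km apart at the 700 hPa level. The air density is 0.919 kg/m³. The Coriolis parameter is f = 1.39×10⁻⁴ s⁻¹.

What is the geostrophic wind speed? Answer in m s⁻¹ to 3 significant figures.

Pressure gradient: |∂P/∂n| = 600 Pa / 431000 m = 1.39×10⁻³ Pa/m
Geostrophic balance (pressure-gradient force = Coriolis force):
V_g = (1/(fρ)) |∂P/∂n| = 1.39×10⁻³ / (1.39×10⁻⁴ × 0.919) = 10.9 m/s

10.9 m s⁻¹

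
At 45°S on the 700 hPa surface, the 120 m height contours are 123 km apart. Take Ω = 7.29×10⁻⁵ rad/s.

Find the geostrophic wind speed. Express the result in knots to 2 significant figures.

180 knots

Coriolis parameter at 45°S:
f = 2Ω sin φ = 2 × 7.29×10⁻⁵ × sin 45° = 1.03×10⁻⁴ s⁻¹
Height gradient: |∂Z/∂n| = 120 m / 123000 m = 9.76×10⁻⁴
On a pressure surface, geostrophic balance gives V_g = (g/f)|∂Z/∂n|:
V_g = 9.81 × 9.76×10⁻⁴ / 1.03×10⁻⁴ = 92.8 m/s
Converting: 92.8 m/s × 1.944 = 180 knots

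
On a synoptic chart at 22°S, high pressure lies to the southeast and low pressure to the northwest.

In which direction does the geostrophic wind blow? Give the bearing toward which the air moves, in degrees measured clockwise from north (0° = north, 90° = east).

The pressure-gradient force points toward the northwest (bearing 315°).
Geostrophic balance: in the Southern Hemisphere the Coriolis force deflects motion to the left, so the geostrophic wind blows 90° to the left of the pressure-gradient force (low pressure on the right).
Rotating 315° by 90° counterclockwise gives 225° — the wind blows toward the southwest.

225°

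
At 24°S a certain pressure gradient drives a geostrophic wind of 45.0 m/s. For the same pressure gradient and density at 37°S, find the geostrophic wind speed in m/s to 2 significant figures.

With the same pressure gradient and density, V_g ∝ 1/f ∝ 1/sin φ.
V₂ = V₁ · sin φ₁ / sin φ₂ = 45.0 × sin 24° / sin 37°
V₂ = 45.0 × 0.4067/0.6018 = 30 m/s

30 m/s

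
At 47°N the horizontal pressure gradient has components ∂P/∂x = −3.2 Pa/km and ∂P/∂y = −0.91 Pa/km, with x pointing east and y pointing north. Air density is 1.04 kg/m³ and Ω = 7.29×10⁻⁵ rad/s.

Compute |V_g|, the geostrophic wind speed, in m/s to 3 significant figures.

30.0 m/s

Coriolis parameter at 47°N:
f = 2Ω sin φ = 2 × 7.29×10⁻⁵ × sin 47° = 1.07×10⁻⁴ s⁻¹
Component geostrophic relations (x east, y north):
u_g = −(1/(fρ)) ∂P/∂y,  v_g = (1/(fρ)) ∂P/∂x
u_g = −(−0.91×10⁻³)/(1.07×10⁻⁴ × 1.04) = 8.21 m/s;  v_g = (−3.2×10⁻³)/(1.07×10⁻⁴ × 1.04) = −28.9 m/s
|V_g| = √(u_g² + v_g²) = 30.0 m/s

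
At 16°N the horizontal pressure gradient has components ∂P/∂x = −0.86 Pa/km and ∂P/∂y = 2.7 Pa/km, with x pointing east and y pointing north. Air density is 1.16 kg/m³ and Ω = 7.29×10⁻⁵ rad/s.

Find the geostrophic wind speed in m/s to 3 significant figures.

Coriolis parameter at 16°N:
f = 2Ω sin φ = 2 × 7.29×10⁻⁵ × sin 16° = 4.02×10⁻⁵ s⁻¹
Component geostrophic relations (x east, y north):
u_g = −(1/(fρ)) ∂P/∂y,  v_g = (1/(fρ)) ∂P/∂x
u_g = −(2.7×10⁻³)/(4.02×10⁻⁵ × 1.16) = −57.9 m/s;  v_g = (−0.86×10⁻³)/(4.02×10⁻⁵ × 1.16) = −18.4 m/s
|V_g| = √(u_g² + v_g²) = 60.8 m/s

60.8 m/s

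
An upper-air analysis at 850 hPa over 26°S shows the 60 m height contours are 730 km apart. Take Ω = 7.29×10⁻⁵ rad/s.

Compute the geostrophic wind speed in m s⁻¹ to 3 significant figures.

12.6 m s⁻¹

Coriolis parameter at 26°S:
f = 2Ω sin φ = 2 × 7.29×10⁻⁵ × sin 26° = 6.39×10⁻⁵ s⁻¹
Height gradient: |∂Z/∂n| = 60 m / 730000 m = 8.22×10⁻⁵
On a pressure surface, geostrophic balance gives V_g = (g/f)|∂Z/∂n|:
V_g = 9.81 × 8.22×10⁻⁵ / 6.39×10⁻⁵ = 12.6 m/s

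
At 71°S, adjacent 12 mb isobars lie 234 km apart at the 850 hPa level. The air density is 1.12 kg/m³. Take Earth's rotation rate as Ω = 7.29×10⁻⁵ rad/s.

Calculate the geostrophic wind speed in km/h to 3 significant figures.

120 km/h

Coriolis parameter at 71°S:
f = 2Ω sin φ = 2 × 7.29×10⁻⁵ × sin 71° = 1.38×10⁻⁴ s⁻¹
Pressure gradient: |∂P/∂n| = 1200 Pa / 234000 m = 5.13×10⁻³ Pa/m
Geostrophic balance (pressure-gradient force = Coriolis force):
V_g = (1/(fρ)) |∂P/∂n| = 5.13×10⁻³ / (1.38×10⁻⁴ × 1.12) = 33.2 m/s
Converting: 33.2 m/s × 3.6 = 120 km/h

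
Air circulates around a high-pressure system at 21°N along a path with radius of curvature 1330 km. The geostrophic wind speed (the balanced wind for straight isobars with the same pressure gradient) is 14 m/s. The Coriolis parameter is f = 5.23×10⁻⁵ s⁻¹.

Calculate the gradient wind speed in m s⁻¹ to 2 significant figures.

19 m s⁻¹

Around a high, pressure-gradient force acts outward with centrifugal, so Coriolis balances both:
fV = (1/ρ)|∂P/∂n| + V²/R  →  V² − fR·V + fR·V_g = 0
With fR = 5.23×10⁻⁵ × 1330×10³ m = 69.6 m/s:
V = [fR − √((fR)² − 4 fR V_g)]/2 = [69.6 − √(69.6² − 4×69.6×14)]/2 = 19.4 m/s
Supergeostrophic (V > V_g = 14 m/s), as expected around a high.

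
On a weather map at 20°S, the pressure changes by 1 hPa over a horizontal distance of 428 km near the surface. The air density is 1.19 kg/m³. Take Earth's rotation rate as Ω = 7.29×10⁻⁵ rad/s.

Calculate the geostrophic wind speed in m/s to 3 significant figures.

Coriolis parameter at 20°S:
f = 2Ω sin φ = 2 × 7.29×10⁻⁵ × sin 20° = 4.99×10⁻⁵ s⁻¹
Pressure gradient: |∂P/∂n| = 100 Pa / 428000 m = 2.34×10⁻⁴ Pa/m
Geostrophic balance (pressure-gradient force = Coriolis force):
V_g = (1/(fρ)) |∂P/∂n| = 2.34×10⁻⁴ / (4.99×10⁻⁵ × 1.19) = 3.94 m/s

3.94 m/s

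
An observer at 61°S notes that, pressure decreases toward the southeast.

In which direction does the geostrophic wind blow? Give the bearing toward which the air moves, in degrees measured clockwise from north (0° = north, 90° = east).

The pressure-gradient force points toward the southeast (bearing 135°).
Geostrophic balance: in the Southern Hemisphere the Coriolis force deflects motion to the left, so the geostrophic wind blows 90° to the left of the pressure-gradient force (low pressure on the right).
Rotating 135° by 90° counterclockwise gives 045° — the wind blows toward the northeast.

045°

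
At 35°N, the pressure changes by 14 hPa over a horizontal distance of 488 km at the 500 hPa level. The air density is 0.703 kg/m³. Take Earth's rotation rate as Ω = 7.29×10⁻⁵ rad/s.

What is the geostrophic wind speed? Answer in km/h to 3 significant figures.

Coriolis parameter at 35°N:
f = 2Ω sin φ = 2 × 7.29×10⁻⁵ × sin 35° = 8.36×10⁻⁵ s⁻¹
Pressure gradient: |∂P/∂n| = 1400 Pa / 488000 m = 2.87×10⁻³ Pa/m
Geostrophic balance (pressure-gradient force = Coriolis force):
V_g = (1/(fρ)) |∂P/∂n| = 2.87×10⁻³ / (8.36×10⁻⁵ × 0.703) = 48.8 m/s
Converting: 48.8 m/s × 3.6 = 176 km/h

176 km/h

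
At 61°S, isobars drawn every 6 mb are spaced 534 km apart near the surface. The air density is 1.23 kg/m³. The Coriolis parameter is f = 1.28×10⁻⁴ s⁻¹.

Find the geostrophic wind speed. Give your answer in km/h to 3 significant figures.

25.7 km/h

Pressure gradient: |∂P/∂n| = 600 Pa / 534000 m = 1.12×10⁻³ Pa/m
Geostrophic balance (pressure-gradient force = Coriolis force):
V_g = (1/(fρ)) |∂P/∂n| = 1.12×10⁻³ / (1.28×10⁻⁴ × 1.23) = 7.14 m/s
Converting: 7.14 m/s × 3.6 = 25.7 km/h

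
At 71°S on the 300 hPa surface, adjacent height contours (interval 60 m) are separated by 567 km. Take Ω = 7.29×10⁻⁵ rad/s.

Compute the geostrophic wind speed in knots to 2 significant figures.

15 knots

Coriolis parameter at 71°S:
f = 2Ω sin φ = 2 × 7.29×10⁻⁵ × sin 71° = 1.38×10⁻⁴ s⁻¹
Height gradient: |∂Z/∂n| = 60 m / 567000 m = 1.06×10⁻⁴
On a pressure surface, geostrophic balance gives V_g = (g/f)|∂Z/∂n|:
V_g = 9.81 × 1.06×10⁻⁴ / 1.38×10⁻⁴ = 7.53 m/s
Converting: 7.53 m/s × 1.944 = 15 knots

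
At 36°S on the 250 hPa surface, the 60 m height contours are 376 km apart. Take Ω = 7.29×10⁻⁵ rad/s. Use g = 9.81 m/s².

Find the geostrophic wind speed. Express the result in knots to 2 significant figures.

36 knots

Coriolis parameter at 36°S:
f = 2Ω sin φ = 2 × 7.29×10⁻⁵ × sin 36° = 8.57×10⁻⁵ s⁻¹
Height gradient: |∂Z/∂n| = 60 m / 376000 m = 1.60×10⁻⁴
On a pressure surface, geostrophic balance gives V_g = (g/f)|∂Z/∂n|:
V_g = 9.81 × 1.60×10⁻⁴ / 8.57×10⁻⁵ = 18.3 m/s
Converting: 18.3 m/s × 1.944 = 36 knots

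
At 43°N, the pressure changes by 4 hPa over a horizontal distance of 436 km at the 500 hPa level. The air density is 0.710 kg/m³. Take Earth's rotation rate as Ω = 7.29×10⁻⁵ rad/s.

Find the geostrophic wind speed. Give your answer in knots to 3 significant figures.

25.3 knots

Coriolis parameter at 43°N:
f = 2Ω sin φ = 2 × 7.29×10⁻⁵ × sin 43° = 9.94×10⁻⁵ s⁻¹
Pressure gradient: |∂P/∂n| = 400 Pa / 436000 m = 9.17×10⁻⁴ Pa/m
Geostrophic balance (pressure-gradient force = Coriolis force):
V_g = (1/(fρ)) |∂P/∂n| = 9.17×10⁻⁴ / (9.94×10⁻⁵ × 0.710) = 13.0 m/s
Converting: 13.0 m/s × 1.944 = 25.3 knots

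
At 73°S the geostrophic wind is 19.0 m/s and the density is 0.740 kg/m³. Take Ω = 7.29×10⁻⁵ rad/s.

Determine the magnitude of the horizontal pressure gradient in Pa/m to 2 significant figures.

Coriolis parameter at 73°S:
f = 2Ω sin φ = 2 × 7.29×10⁻⁵ × sin 73° = 1.39×10⁻⁴ s⁻¹
Geostrophic balance rearranged: |∂P/∂n| = f ρ V_g
|∂P/∂n| = 1.39×10⁻⁴ × 0.740 × 19.0 = 1.96×10⁻³ Pa/m

2.0×10⁻³ Pa/m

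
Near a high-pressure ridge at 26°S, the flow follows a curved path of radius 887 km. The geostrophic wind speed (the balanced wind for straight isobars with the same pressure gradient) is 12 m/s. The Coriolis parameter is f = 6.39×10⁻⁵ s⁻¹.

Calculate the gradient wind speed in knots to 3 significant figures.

33.5 knots

Around a high, pressure-gradient force acts outward with centrifugal, so Coriolis balances both:
fV = (1/ρ)|∂P/∂n| + V²/R  →  V² − fR·V + fR·V_g = 0
With fR = 6.39×10⁻⁵ × 887×10³ m = 56.7 m/s:
V = [fR − √((fR)² − 4 fR V_g)]/2 = [56.7 − √(56.7² − 4×56.7×12)]/2 = 17.2 m/s
Supergeostrophic (V > V_g = 12 m/s), as expected around a high.
Converting: 17.2 m/s × 1.944 = 33.5 knots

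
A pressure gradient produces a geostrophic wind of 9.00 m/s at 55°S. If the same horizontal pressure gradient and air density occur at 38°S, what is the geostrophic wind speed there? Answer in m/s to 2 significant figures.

With the same pressure gradient and density, V_g ∝ 1/f ∝ 1/sin φ.
V₂ = V₁ · sin φ₁ / sin φ₂ = 9.00 × sin 55° / sin 38°
V₂ = 9.00 × 0.8192/0.6157 = 12 m/s

12 m/s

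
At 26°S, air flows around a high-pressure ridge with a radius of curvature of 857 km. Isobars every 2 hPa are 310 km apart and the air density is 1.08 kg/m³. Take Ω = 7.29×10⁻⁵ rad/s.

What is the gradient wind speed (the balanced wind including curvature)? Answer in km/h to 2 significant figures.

43 km/h

Coriolis parameter at 26°S:
f = 2Ω sin φ = 2 × 7.29×10⁻⁵ × sin 26° = 6.39×10⁻⁵ s⁻¹
Pressure gradient: |∂P/∂n| = 200 Pa / 310000 m = 6.45×10⁻⁴ Pa/m
Geostrophic speed: V_g = |∂P/∂n|/(fρ) = 6.45×10⁻⁴/(6.39×10⁻⁵ × 1.08) = 9.35 m/s
Around a high, pressure-gradient force acts outward with centrifugal, so Coriolis balances both:
fV = (1/ρ)|∂P/∂n| + V²/R  →  V² − fR·V + fR·V_g = 0
With fR = 6.39×10⁻⁵ × 857×10³ m = 54.8 m/s:
V = [fR − √((fR)² − 4 fR V_g)]/2 = [54.8 − √(54.8² − 4×54.8×9.35)]/2 = 12 m/s
Supergeostrophic (V > V_g = 9.35 m/s), as expected around a high.
Converting: 12 m/s × 3.6 = 43 km/h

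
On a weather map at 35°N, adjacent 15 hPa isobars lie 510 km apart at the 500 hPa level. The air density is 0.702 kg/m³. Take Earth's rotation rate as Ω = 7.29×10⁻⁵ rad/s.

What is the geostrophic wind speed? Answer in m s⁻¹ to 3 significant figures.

50.1 m s⁻¹

Coriolis parameter at 35°N:
f = 2Ω sin φ = 2 × 7.29×10⁻⁵ × sin 35° = 8.36×10⁻⁵ s⁻¹
Pressure gradient: |∂P/∂n| = 1500 Pa / 510000 m = 2.94×10⁻³ Pa/m
Geostrophic balance (pressure-gradient force = Coriolis force):
V_g = (1/(fρ)) |∂P/∂n| = 2.94×10⁻³ / (8.36×10⁻⁵ × 0.702) = 50.1 m/s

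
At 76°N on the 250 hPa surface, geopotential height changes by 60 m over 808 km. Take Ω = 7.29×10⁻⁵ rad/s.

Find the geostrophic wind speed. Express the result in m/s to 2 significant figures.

5.1 m/s

Coriolis parameter at 76°N:
f = 2Ω sin φ = 2 × 7.29×10⁻⁵ × sin 76° = 1.41×10⁻⁴ s⁻¹
Height gradient: |∂Z/∂n| = 60 m / 808000 m = 7.43×10⁻⁵
On a pressure surface, geostrophic balance gives V_g = (g/f)|∂Z/∂n|:
V_g = 9.81 × 7.43×10⁻⁵ / 1.41×10⁻⁴ = 5.15 m/s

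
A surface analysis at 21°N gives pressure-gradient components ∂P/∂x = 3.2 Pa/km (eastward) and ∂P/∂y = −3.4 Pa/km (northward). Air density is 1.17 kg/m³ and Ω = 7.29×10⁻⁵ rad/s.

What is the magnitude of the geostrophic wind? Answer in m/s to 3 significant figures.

76.4 m/s

Coriolis parameter at 21°N:
f = 2Ω sin φ = 2 × 7.29×10⁻⁵ × sin 21° = 5.23×10⁻⁵ s⁻¹
Component geostrophic relations (x east, y north):
u_g = −(1/(fρ)) ∂P/∂y,  v_g = (1/(fρ)) ∂P/∂x
u_g = −(−3.4×10⁻³)/(5.23×10⁻⁵ × 1.17) = 55.6 m/s;  v_g = (3.2×10⁻³)/(5.23×10⁻⁵ × 1.17) = 52.3 m/s
|V_g| = √(u_g² + v_g²) = 76.4 m/s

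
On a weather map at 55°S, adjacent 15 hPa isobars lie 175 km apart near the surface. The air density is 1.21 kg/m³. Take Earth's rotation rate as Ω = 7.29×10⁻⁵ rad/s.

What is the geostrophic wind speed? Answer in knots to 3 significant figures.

115 knots

Coriolis parameter at 55°S:
f = 2Ω sin φ = 2 × 7.29×10⁻⁵ × sin 55° = 1.19×10⁻⁴ s⁻¹
Pressure gradient: |∂P/∂n| = 1500 Pa / 175000 m = 8.57×10⁻³ Pa/m
Geostrophic balance (pressure-gradient force = Coriolis force):
V_g = (1/(fρ)) |∂P/∂n| = 8.57×10⁻³ / (1.19×10⁻⁴ × 1.21) = 59.3 m/s
Converting: 59.3 m/s × 1.944 = 115 knots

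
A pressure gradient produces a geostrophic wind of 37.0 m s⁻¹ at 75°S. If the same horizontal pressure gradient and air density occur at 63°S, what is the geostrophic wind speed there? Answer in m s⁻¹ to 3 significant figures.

With the same pressure gradient and density, V_g ∝ 1/f ∝ 1/sin φ.
V₂ = V₁ · sin φ₁ / sin φ₂ = 37.0 × sin 75° / sin 63°
V₂ = 37.0 × 0.9659/0.8910 = 40.1 m s⁻¹

40.1 m s⁻¹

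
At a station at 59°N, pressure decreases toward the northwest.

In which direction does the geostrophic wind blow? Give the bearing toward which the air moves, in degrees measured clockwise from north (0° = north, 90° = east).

The pressure-gradient force points toward the northwest (bearing 315°).
Geostrophic balance: in the Northern Hemisphere the Coriolis force deflects motion to the right, so the geostrophic wind blows 90° to the right of the pressure-gradient force (low pressure on the left).
Rotating 315° by 90° clockwise gives 045° — the wind blows toward the northeast.

045°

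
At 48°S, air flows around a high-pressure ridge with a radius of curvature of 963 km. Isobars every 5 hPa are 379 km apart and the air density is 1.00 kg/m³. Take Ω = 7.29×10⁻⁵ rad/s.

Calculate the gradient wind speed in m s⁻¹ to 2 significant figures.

14 m s⁻¹

Coriolis parameter at 48°S:
f = 2Ω sin φ = 2 × 7.29×10⁻⁵ × sin 48° = 1.08×10⁻⁴ s⁻¹
Pressure gradient: |∂P/∂n| = 500 Pa / 379000 m = 1.32×10⁻³ Pa/m
Geostrophic speed: V_g = |∂P/∂n|/(fρ) = 1.32×10⁻³/(1.08×10⁻⁴ × 1.00) = 12.2 m/s
Around a high, pressure-gradient force acts outward with centrifugal, so Coriolis balances both:
fV = (1/ρ)|∂P/∂n| + V²/R  →  V² − fR·V + fR·V_g = 0
With fR = 1.08×10⁻⁴ × 963×10³ m = 104 m/s:
V = [fR − √((fR)² − 4 fR V_g)]/2 = [104 − √(104² − 4×104×12.2)]/2 = 14.1 m/s
Supergeostrophic (V > V_g = 12.2 m/s), as expected around a high.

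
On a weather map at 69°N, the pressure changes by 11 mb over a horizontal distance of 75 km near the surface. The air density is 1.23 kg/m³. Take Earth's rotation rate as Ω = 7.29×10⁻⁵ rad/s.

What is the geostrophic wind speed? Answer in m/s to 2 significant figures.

Coriolis parameter at 69°N:
f = 2Ω sin φ = 2 × 7.29×10⁻⁵ × sin 69° = 1.36×10⁻⁴ s⁻¹
Pressure gradient: |∂P/∂n| = 1100 Pa / 75000 m = 1.47×10⁻² Pa/m
Geostrophic balance (pressure-gradient force = Coriolis force):
V_g = (1/(fρ)) |∂P/∂n| = 1.47×10⁻² / (1.36×10⁻⁴ × 1.23) = 87.6 m/s

88 m/s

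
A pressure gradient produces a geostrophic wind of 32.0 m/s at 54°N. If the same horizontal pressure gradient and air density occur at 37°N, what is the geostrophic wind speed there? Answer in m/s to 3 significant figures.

43.0 m/s

With the same pressure gradient and density, V_g ∝ 1/f ∝ 1/sin φ.
V₂ = V₁ · sin φ₁ / sin φ₂ = 32.0 × sin 54° / sin 37°
V₂ = 32.0 × 0.8090/0.6018 = 43.0 m/s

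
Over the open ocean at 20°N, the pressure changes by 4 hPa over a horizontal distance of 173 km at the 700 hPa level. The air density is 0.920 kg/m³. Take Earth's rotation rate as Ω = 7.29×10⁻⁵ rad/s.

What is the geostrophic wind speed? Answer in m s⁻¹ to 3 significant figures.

50.4 m s⁻¹

Coriolis parameter at 20°N:
f = 2Ω sin φ = 2 × 7.29×10⁻⁵ × sin 20° = 4.99×10⁻⁵ s⁻¹
Pressure gradient: |∂P/∂n| = 400 Pa / 173000 m = 2.31×10⁻³ Pa/m
Geostrophic balance (pressure-gradient force = Coriolis force):
V_g = (1/(fρ)) |∂P/∂n| = 2.31×10⁻³ / (4.99×10⁻⁵ × 0.920) = 50.4 m/s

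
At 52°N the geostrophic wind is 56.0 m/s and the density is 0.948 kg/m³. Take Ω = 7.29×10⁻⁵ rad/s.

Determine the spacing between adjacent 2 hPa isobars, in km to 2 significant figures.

33 km

Coriolis parameter at 52°N:
f = 2Ω sin φ = 2 × 7.29×10⁻⁵ × sin 52° = 1.15×10⁻⁴ s⁻¹
Geostrophic balance rearranged: |∂P/∂n| = f ρ V_g
|∂P/∂n| = 1.15×10⁻⁴ × 0.948 × 56.0 = 6.10×10⁻³ Pa/m
Isobar spacing: Δn = ΔP/|∂P/∂n| = 200 Pa / 6.10×10⁻³ Pa/m = 32790 m ≈ 33 km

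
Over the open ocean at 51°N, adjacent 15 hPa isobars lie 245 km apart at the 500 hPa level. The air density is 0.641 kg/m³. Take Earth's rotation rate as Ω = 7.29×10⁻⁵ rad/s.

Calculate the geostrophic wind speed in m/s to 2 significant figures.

84 m/s

Coriolis parameter at 51°N:
f = 2Ω sin φ = 2 × 7.29×10⁻⁵ × sin 51° = 1.13×10⁻⁴ s⁻¹
Pressure gradient: |∂P/∂n| = 1500 Pa / 245000 m = 6.12×10⁻³ Pa/m
Geostrophic balance (pressure-gradient force = Coriolis force):
V_g = (1/(fρ)) |∂P/∂n| = 6.12×10⁻³ / (1.13×10⁻⁴ × 0.641) = 84.3 m/s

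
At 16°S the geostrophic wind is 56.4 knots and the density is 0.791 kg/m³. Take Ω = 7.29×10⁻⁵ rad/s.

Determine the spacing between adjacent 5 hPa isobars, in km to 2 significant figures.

Coriolis parameter at 16°S:
f = 2Ω sin φ = 2 × 7.29×10⁻⁵ × sin 16° = 4.02×10⁻⁵ s⁻¹
Wind speed in SI: 56.4 knots = 29.0 m/s
Geostrophic balance rearranged: |∂P/∂n| = f ρ V_g
|∂P/∂n| = 4.02×10⁻⁵ × 0.791 × 29.0 = 9.22×10⁻⁴ Pa/m
Isobar spacing: Δn = ΔP/|∂P/∂n| = 500 Pa / 9.22×10⁻⁴ Pa/m = 542102 m ≈ 540 km

540 km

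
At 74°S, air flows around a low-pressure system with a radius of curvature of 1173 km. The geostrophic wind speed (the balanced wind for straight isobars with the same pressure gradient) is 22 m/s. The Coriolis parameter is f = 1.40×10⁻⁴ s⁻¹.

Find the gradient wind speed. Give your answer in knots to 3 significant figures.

38.2 knots

Around a low, centrifugal force acts outward with Coriolis, so pressure-gradient force balances both:
(1/ρ)|∂P/∂n| = fV + V²/R  →  V² + fR·V − fR·V_g = 0
With fR = 1.40×10⁻⁴ × 1173×10³ m = 164 m/s:
V = [−fR + √((fR)² + 4 fR V_g)]/2 = [−164 + √(164² + 4×164×22)]/2 = 19.6 m/s
Subgeostrophic (V < V_g = 22 m/s), as expected around a low.
Converting: 19.6 m/s × 1.944 = 38.2 knots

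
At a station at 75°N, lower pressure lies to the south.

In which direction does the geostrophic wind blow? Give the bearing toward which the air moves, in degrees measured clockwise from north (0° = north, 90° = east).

The pressure-gradient force points toward the south (bearing 180°).
Geostrophic balance: in the Northern Hemisphere the Coriolis force deflects motion to the right, so the geostrophic wind blows 90° to the right of the pressure-gradient force (low pressure on the left).
Rotating 180° by 90° clockwise gives 270° — the wind blows toward the west.

270°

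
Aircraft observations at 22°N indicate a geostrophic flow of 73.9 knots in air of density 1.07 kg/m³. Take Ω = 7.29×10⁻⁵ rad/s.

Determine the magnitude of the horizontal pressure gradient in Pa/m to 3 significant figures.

Coriolis parameter at 22°N:
f = 2Ω sin φ = 2 × 7.29×10⁻⁵ × sin 22° = 5.46×10⁻⁵ s⁻¹
Wind speed in SI: 73.9 knots = 38.0 m/s
Geostrophic balance rearranged: |∂P/∂n| = f ρ V_g
|∂P/∂n| = 5.46×10⁻⁵ × 1.07 × 38.0 = 2.22×10⁻³ Pa/m

2.22×10⁻³ Pa/m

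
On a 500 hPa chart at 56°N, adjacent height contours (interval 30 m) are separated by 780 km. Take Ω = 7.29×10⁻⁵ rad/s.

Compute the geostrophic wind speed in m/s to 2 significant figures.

Coriolis parameter at 56°N:
f = 2Ω sin φ = 2 × 7.29×10⁻⁵ × sin 56° = 1.21×10⁻⁴ s⁻¹
Height gradient: |∂Z/∂n| = 30 m / 780000 m = 3.85×10⁻⁵
On a pressure surface, geostrophic balance gives V_g = (g/f)|∂Z/∂n|:
V_g = 9.81 × 3.85×10⁻⁵ / 1.21×10⁻⁴ = 3.12 m/s

3.1 m/s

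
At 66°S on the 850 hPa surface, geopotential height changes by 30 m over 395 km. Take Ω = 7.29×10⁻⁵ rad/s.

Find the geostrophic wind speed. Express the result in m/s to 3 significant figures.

5.59 m/s

Coriolis parameter at 66°S:
f = 2Ω sin φ = 2 × 7.29×10⁻⁵ × sin 66° = 1.33×10⁻⁴ s⁻¹
Height gradient: |∂Z/∂n| = 30 m / 395000 m = 7.59×10⁻⁵
On a pressure surface, geostrophic balance gives V_g = (g/f)|∂Z/∂n|:
V_g = 9.81 × 7.59×10⁻⁵ / 1.33×10⁻⁴ = 5.59 m/s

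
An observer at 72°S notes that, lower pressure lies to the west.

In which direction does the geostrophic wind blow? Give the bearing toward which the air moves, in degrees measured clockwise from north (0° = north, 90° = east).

The pressure-gradient force points toward the west (bearing 270°).
Geostrophic balance: in the Southern Hemisphere the Coriolis force deflects motion to the left, so the geostrophic wind blows 90° to the left of the pressure-gradient force (low pressure on the right).
Rotating 270° by 90° counterclockwise gives 180° — the wind blows toward the south.

180°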